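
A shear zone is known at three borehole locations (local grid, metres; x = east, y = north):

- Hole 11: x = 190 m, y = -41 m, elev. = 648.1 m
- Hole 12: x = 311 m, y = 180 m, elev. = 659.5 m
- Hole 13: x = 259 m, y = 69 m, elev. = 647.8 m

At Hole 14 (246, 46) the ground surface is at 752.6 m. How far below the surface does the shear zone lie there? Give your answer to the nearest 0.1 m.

Let the plane be z = a·x + b·y + c.
Hole 12−Hole 11: 121a + 221b = 11.4;  Hole 13−Hole 11: 69a + 110b = −0.3.
Solving gives a = −0.68092, b = 0.42439.
Then c = 648.1 − a·190 − b·-41 = 794.87.
At (246, 46): z_contact = −167.51 + 19.52 + 794.87 = 646.89 m.
Depth below ground = 752.6 − 646.89 = 105.7 m.

105.7 m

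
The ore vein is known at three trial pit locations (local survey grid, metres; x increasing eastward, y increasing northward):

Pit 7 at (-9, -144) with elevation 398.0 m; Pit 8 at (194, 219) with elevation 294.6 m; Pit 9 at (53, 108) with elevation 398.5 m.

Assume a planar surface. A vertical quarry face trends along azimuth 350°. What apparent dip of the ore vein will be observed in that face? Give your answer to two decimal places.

20.95°

Two edge vectors: Pit 7→Pit 8 = (203, 363, -103.4), Pit 7→Pit 9 = (62, 252, 0.5).
Normal n = (Pit 7→Pit 8) × (Pit 7→Pit 9) = (26238.3, -6512.3, 28650).
So ∂z/∂x = −n_x/n_z = −0.91582 and ∂z/∂y = −n_y/n_z = 0.22731.
Unit vector along 350° is (sin 350°, cos 350°) = (-0.1736, 0.9848).
Slope in that direction = a·(-0.1736) + b·(0.9848) = 0.38288.
Apparent dip = arctan|0.38288| = 20.95° (true dip is 43.3°, so apparent ≤ true as expected).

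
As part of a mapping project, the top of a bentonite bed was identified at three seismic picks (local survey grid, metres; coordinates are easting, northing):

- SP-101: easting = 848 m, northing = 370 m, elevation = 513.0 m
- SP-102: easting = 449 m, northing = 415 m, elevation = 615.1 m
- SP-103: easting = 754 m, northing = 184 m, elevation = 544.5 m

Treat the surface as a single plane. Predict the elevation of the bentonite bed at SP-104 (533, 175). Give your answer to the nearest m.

602 m

Let the plane be z = a·easting + b·northing + c.
SP-102−SP-101: −399a + 45b = 102.1;  SP-103−SP-101: −94a − 186b = 31.5.
Solving gives a = −0.26016, b = −0.03788.
Then c = 513 − a·848 − b·370 = 747.63.
At (533, 175): z = −138.7 − 6.6 + 747.63 = 602.3 m.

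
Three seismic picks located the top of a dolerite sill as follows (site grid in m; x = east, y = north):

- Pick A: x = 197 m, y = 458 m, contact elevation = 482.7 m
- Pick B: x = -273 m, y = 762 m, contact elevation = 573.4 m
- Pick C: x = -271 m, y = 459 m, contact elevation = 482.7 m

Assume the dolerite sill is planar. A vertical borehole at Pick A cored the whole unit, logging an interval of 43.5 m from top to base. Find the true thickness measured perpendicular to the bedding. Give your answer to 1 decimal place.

Two edge vectors: Pick A→Pick B = (-470, 304, 90.7), Pick A→Pick C = (-468, 1, 0).
Normal n = (Pick A→Pick B) × (Pick A→Pick C) = (-90.7, -42447.6, 141802).
So ∂z/∂x = −n_x/n_z = 0.00064 and ∂z/∂y = −n_y/n_z = 0.29934.
|∇z| = √(a²+b²) = 0.29934, so dip δ = arctan(0.29934) = 16.66°.
True thickness = vertical thickness × cos δ = 43.5 × cos 16.66° = 41.7 m.

41.7 m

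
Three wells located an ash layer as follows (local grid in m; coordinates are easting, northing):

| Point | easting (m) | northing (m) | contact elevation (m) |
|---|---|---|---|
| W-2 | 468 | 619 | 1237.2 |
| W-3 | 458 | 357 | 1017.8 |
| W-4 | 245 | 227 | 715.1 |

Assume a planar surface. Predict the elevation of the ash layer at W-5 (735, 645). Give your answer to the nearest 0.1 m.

1506.8 m

Two edge vectors: W-2→W-3 = (-10, -262, -219.4), W-2→W-4 = (-223, -392, -522.1).
Normal n = (W-2→W-3) × (W-2→W-4) = (50785.4, 43705.2, -54506).
So ∂z/∂easting = −n_x/n_z = 0.93174 and ∂z/∂northing = −n_y/n_z = 0.80184.
Intercept c from W-2: 1237.2 − 436.05 − 496.34 = 304.81.
At (735, 645): z = 684.8 + 517.2 + 304.81 = 1506.8 m.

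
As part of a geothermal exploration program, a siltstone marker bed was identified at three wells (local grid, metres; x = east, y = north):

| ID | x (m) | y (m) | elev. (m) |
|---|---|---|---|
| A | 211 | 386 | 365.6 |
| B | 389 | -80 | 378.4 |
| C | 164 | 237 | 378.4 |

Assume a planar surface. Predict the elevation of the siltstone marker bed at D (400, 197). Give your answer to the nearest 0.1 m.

Two edge vectors: A→B = (178, -466, 12.8), A→C = (-47, -149, 12.8).
Normal n = (A→B) × (A→C) = (-4057.6, -2880, -48424).
So ∂z/∂x = −n_x/n_z = −0.08379 and ∂z/∂y = −n_y/n_z = −0.05947.
Intercept c from A: 365.6 + 17.68 + 22.96 = 406.24.
At (400, 197): z = −33.5 − 11.7 + 406.24 = 361.0 m.

361.0 m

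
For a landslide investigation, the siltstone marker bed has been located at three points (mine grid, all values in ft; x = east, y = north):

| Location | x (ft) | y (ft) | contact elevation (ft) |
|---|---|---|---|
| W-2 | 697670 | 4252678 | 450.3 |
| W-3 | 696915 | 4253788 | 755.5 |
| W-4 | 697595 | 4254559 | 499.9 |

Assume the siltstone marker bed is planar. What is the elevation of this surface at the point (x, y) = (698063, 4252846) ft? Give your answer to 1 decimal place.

Two edge vectors: W-2→W-3 = (-755, 1110, 305.2), W-2→W-4 = (-75, 1881, 49.6).
Normal n = (W-2→W-3) × (W-2→W-4) = (-519025.2, 14558, -1336905).
So ∂z/∂x = −n_x/n_z = −0.388228932 and ∂z/∂y = −n_y/n_z = 0.010889330.
Intercept c from W-2: 450.3 + 270855.68 − 46308.82 = 224997.16.
At (698063, 4252846): z = −271008.3 + 46310.6 + 224997.16 = 299.6 ft.

299.6 ft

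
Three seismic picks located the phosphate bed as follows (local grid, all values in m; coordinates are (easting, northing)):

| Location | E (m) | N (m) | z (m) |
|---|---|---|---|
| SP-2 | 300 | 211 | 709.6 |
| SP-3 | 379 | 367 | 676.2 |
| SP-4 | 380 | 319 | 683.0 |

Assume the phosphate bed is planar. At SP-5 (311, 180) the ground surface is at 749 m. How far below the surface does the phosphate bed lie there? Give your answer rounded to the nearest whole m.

Two edge vectors: SP-2→SP-3 = (79, 156, -33.4), SP-2→SP-4 = (80, 108, -26.6).
Normal n = (SP-2→SP-3) × (SP-2→SP-4) = (-542.4, -570.6, -3948).
So ∂z/∂E = −n_x/n_z = −0.13739 and ∂z/∂N = −n_y/n_z = −0.14453.
Intercept c from SP-2: 709.6 + 41.22 + 30.50 = 781.31.
At (311, 180): z_contact = −42.7 − 26.0 + 781.31 = 712.6 m.
Depth below ground = 749 − 712.6 = 36 m.

36 m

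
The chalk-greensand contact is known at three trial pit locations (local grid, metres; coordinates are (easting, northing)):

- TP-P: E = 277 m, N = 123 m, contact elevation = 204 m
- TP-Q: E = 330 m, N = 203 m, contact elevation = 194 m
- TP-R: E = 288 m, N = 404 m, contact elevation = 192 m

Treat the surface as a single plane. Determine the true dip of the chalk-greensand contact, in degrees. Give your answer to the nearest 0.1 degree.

Two edge vectors: TP-P→TP-Q = (53, 80, -10), TP-P→TP-R = (11, 281, -12).
Normal n = (TP-P→TP-Q) × (TP-P→TP-R) = (1850, 526, 14013).
So ∂z/∂E = −n_x/n_z = −0.13202 and ∂z/∂N = −n_y/n_z = −0.03754.
Gradient magnitude |∇z| = √(a² + b²) = √(0.01743 + 0.00141) = 0.13725.
True dip = arctan(0.13725) = 7.8°, dipping toward ENE (azimuth ≈ 074°).

7.8°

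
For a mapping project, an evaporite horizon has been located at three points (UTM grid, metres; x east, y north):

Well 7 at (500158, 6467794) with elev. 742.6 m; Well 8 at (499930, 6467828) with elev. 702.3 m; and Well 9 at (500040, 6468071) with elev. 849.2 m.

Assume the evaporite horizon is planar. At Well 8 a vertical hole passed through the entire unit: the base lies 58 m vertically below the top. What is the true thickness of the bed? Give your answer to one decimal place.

Let the plane be z = a·x + b·y + c.
Well 8−Well 7: −228a + 34b = −40.3;  Well 9−Well 7: −118a + 277b = 106.6.
Solving gives a = 0.25003, b = 0.49135.
|∇z| = √(a²+b²) = 0.55130, so dip δ = arctan(0.55130) = 28.87°.
True thickness = vertical thickness × cos δ = 58 × cos 28.87° = 50.8 m.

50.8 m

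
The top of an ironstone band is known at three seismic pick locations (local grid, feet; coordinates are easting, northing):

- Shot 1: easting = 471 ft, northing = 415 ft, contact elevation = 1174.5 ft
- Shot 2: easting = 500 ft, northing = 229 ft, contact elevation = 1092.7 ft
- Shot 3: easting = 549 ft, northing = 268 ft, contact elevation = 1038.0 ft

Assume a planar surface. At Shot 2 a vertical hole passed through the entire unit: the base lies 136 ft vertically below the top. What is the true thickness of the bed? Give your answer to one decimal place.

Let the plane be z = a·easting + b·northing + c.
Shot 2−Shot 1: 29a − 186b = −81.8;  Shot 3−Shot 1: 78a − 147b = −136.5.
Solving gives a = −1.30448, b = 0.23640.
|∇z| = √(a²+b²) = 1.32573, so dip δ = arctan(1.32573) = 52.97°.
True thickness = vertical thickness × cos δ = 136 × cos 52.97° = 81.9 ft.

81.9 ft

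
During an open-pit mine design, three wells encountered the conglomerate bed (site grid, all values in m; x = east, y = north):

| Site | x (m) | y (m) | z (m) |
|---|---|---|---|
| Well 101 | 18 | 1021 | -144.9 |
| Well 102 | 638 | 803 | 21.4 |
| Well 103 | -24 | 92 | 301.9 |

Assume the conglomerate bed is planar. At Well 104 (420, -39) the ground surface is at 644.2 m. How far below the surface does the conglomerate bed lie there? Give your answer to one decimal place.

235.4 m

Let the plane be z = a·x + b·y + c.
Well 102−Well 101: 620a − 218b = 166.3;  Well 103−Well 101: −42a − 929b = 446.8.
Solving gives a = 0.097568, b = −0.485358.
Then c = -144.9 − a·18 − b·1021 = 348.89.
At (420, -39): z_contact = 40.98 + 18.93 + 348.89 = 408.80 m.
Depth below ground = 644.2 − 408.80 = 235.4 m.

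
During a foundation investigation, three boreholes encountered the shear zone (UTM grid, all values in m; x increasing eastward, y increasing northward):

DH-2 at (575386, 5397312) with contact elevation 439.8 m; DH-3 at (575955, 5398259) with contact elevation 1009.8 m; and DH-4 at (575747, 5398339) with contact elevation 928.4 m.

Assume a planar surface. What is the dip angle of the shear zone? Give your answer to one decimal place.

Let the plane be z = a·x + b·y + c.
DH-3−DH-2: 569a + 947b = 570;  DH-4−DH-2: 361a + 1027b = 488.6.
Solving gives a = 0.50593, b = 0.29792.
Gradient magnitude |∇z| = √(a² + b²) = √(0.25596 + 0.08875) = 0.58713.
True dip = arctan(0.58713) = 30.4°, dipping toward WSW (azimuth ≈ 240°).

30.4°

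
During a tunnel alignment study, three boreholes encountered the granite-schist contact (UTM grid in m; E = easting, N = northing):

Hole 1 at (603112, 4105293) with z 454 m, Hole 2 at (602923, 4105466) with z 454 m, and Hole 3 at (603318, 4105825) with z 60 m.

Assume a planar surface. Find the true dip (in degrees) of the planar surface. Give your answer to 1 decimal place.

36.5°

Let the plane be z = a·E + b·N + c.
Hole 2−Hole 1: −189a + 173b = 0;  Hole 3−Hole 1: 206a + 532b = −394.
Solving gives a = −0.50051, b = −0.54680.
Gradient magnitude |∇z| = √(a² + b²) = √(0.25051 + 0.29899) = 0.74128.
True dip = arctan(0.74128) = 36.5°, dipping toward NE (azimuth ≈ 042°).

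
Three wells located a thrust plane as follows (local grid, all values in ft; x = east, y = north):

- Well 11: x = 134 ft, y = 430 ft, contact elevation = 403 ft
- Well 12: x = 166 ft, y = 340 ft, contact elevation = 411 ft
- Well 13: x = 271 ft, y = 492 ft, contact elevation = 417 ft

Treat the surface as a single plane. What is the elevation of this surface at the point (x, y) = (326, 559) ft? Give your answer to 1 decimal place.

Let the plane be z = a·x + b·y + c.
Well 12−Well 11: 32a − 90b = 8;  Well 13−Well 11: 137a + 62b = 14.
Solving gives a = 0.12268, b = −0.04527.
Then c = 403 − a·134 − b·430 = 406.03.
At (326, 559): z = 40.0 − 25.3 + 406.03 = 420.7 ft.

420.7 ft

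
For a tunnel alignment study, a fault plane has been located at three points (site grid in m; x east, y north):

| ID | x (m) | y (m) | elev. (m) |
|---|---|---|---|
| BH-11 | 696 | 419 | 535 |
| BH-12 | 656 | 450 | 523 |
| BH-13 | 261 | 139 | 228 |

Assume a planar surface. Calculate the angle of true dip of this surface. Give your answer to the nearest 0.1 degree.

Two edge vectors: BH-11→BH-12 = (-40, 31, -12), BH-11→BH-13 = (-435, -280, -307).
Normal n = (BH-11→BH-12) × (BH-11→BH-13) = (-12877, -7060, 24685).
So ∂z/∂x = −n_x/n_z = 0.52165 and ∂z/∂y = −n_y/n_z = 0.28600.
Gradient magnitude |∇z| = √(a² + b²) = √(0.27212 + 0.08180) = 0.59491.
True dip = arctan(0.59491) = 30.7°, dipping toward WSW (azimuth ≈ 241°).

30.7°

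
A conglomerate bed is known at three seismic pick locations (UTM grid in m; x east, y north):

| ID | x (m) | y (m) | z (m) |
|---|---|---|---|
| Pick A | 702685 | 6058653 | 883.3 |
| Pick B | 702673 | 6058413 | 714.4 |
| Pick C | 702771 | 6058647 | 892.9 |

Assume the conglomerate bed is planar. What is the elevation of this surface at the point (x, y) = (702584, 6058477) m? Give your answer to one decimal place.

Two edge vectors: Pick A→Pick B = (-12, -240, -168.9), Pick A→Pick C = (86, -6, 9.6).
Normal n = (Pick A→Pick B) × (Pick A→Pick C) = (-3317.4, -14410.2, 20712).
So ∂z/∂x = −n_x/n_z = 0.160168019 and ∂z/∂y = −n_y/n_z = 0.695741599.
Intercept c from Pick A: 883.3 − 112547.66 − 4215256.93 = −4326921.29.
At (702584, 6058477): z = 112531.5 + 4215134.5 − 4326921.29 = 744.7 m.

744.7 m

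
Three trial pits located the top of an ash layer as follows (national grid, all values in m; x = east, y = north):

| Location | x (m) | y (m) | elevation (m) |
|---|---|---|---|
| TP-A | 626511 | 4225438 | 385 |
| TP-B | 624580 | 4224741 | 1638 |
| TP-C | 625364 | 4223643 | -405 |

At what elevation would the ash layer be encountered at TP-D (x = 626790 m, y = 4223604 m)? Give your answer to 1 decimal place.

-1945.5 m

Two edge vectors: TP-A→TP-B = (-1931, -697, 1253), TP-A→TP-C = (-1147, -1795, -790).
Normal n = (TP-A→TP-B) × (TP-A→TP-C) = (2799765, -2962681, 2666686).
So ∂z/∂x = −n_x/n_z = −1.049904263 and ∂z/∂y = −n_y/n_z = 1.110997320.
Intercept c from TP-A: 385 + 657776.57 − 4694450.29 = −4036288.73.
At (626790, 4223604): z = −658069.5 + 4692412.7 − 4036288.73 = -1945.5 m.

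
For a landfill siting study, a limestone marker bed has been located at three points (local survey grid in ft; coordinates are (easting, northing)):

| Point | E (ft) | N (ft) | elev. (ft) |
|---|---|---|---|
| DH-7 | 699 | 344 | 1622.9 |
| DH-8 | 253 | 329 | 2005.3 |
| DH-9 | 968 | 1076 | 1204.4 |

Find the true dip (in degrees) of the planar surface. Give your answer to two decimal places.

Let the plane be z = a·E + b·N + c.
DH-8−DH-7: −446a − 15b = 382.4;  DH-9−DH-7: 269a + 732b = −418.5.
Solving gives a = −0.84866, b = −0.25985.
Gradient magnitude |∇z| = √(a² + b²) = √(0.72022 + 0.06752) = 0.88755.
True dip = arctan(0.88755) = 41.59°, dipping toward ENE (azimuth ≈ 073°).

41.59°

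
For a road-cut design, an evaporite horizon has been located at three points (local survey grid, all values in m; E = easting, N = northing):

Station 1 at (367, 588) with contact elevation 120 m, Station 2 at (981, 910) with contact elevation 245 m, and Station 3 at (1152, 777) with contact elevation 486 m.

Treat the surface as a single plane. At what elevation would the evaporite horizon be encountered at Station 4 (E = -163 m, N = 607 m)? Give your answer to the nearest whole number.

-263 m

Two edge vectors: Station 1→Station 2 = (614, 322, 125), Station 1→Station 3 = (785, 189, 366).
Normal n = (Station 1→Station 2) × (Station 1→Station 3) = (94227, -126599, -136724).
So ∂z/∂E = −n_x/n_z = 0.68918 and ∂z/∂N = −n_y/n_z = −0.92595.
Intercept c from Station 1: 120 − 252.93 + 544.46 = 411.53.
At (-163, 607): z = −112.3 − 562.0 + 411.53 = -262.9 m.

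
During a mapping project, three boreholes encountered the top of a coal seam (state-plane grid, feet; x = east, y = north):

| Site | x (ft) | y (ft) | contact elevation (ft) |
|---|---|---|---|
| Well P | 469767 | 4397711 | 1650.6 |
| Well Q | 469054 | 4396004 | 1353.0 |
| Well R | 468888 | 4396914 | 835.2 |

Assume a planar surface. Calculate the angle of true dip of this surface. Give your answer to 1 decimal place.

52.1°

Two edge vectors: Well P→Well Q = (-713, -1707, -297.6), Well P→Well R = (-879, -797, -815.4).
Normal n = (Well P→Well Q) × (Well P→Well R) = (1154700.6, -319789.8, -932192).
So ∂z/∂x = −n_x/n_z = 1.23869 and ∂z/∂y = −n_y/n_z = −0.34305.
Gradient magnitude |∇z| = √(a² + b²) = √(1.53436 + 0.11768) = 1.28532.
True dip = arctan(1.28532) = 52.1°, dipping toward WNW (azimuth ≈ 285°).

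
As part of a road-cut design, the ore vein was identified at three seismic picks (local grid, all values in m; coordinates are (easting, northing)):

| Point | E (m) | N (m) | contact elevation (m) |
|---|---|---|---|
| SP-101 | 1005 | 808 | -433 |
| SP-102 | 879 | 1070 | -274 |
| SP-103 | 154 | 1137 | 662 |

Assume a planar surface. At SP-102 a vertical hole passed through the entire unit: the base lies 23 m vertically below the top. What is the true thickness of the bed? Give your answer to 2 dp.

14.07 m

Two edge vectors: SP-101→SP-102 = (-126, 262, 159), SP-101→SP-103 = (-851, 329, 1095).
Normal n = (SP-101→SP-102) × (SP-101→SP-103) = (234579, 2661, 181508).
So ∂z/∂E = −n_x/n_z = −1.29239 and ∂z/∂N = −n_y/n_z = −0.01466.
|∇z| = √(a²+b²) = 1.29247, so dip δ = arctan(1.29247) = 52.27°.
True thickness = vertical thickness × cos δ = 23 × cos 52.27° = 14.07 m.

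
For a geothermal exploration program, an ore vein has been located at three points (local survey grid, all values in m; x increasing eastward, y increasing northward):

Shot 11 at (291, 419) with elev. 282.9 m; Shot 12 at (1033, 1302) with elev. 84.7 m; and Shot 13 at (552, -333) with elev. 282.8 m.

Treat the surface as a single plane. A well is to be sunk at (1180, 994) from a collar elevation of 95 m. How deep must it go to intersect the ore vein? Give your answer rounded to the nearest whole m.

18 m

Let the plane be z = a·x + b·y + c.
Shot 12−Shot 11: 742a + 883b = −198.2;  Shot 13−Shot 11: 261a − 752b = −0.1.
Solving gives a = −0.18915, b = −0.06552.
Then c = 282.9 − a·291 − b·419 = 365.39.
At (1180, 994): z_contact = −223.2 − 65.1 + 365.39 = 77.1 m.
Depth below ground = 95 − 77.1 = 18 m.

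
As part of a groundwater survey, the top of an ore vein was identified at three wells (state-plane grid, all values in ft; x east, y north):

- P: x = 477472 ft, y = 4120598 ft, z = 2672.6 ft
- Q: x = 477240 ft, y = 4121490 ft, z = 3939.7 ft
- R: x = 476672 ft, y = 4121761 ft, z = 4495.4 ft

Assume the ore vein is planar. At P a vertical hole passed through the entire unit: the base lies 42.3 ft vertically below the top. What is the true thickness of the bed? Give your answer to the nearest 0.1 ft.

24.9 ft

Let the plane be z = a·x + b·y + c.
Q−P: −232a + 892b = 1267.1;  R−P: −800a + 1163b = 1822.8.
Solving gives a = −0.34319, b = 1.33126.
|∇z| = √(a²+b²) = 1.37478, so dip δ = arctan(1.37478) = 53.97°.
True thickness = vertical thickness × cos δ = 42.3 × cos 53.97° = 24.9 ft.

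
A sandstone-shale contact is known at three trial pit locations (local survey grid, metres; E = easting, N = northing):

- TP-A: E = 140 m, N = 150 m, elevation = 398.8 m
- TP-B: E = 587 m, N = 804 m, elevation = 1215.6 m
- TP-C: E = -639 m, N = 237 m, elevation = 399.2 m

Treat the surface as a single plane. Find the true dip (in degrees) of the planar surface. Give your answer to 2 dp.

49.43°

Two edge vectors: TP-A→TP-B = (447, 654, 816.8), TP-A→TP-C = (-779, 87, 0.4).
Normal n = (TP-A→TP-B) × (TP-A→TP-C) = (-70800, -636466, 548355).
So ∂z/∂E = −n_x/n_z = 0.12911 and ∂z/∂N = −n_y/n_z = 1.16068.
Gradient magnitude |∇z| = √(a² + b²) = √(0.01667 + 1.34718) = 1.16784.
True dip = arctan(1.16784) = 49.43°, dipping toward S (azimuth ≈ 186°).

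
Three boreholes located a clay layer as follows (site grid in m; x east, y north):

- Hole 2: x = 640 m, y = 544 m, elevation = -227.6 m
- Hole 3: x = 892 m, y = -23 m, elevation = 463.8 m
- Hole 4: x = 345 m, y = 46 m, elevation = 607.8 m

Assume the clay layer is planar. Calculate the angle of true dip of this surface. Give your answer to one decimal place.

56.0°

Two edge vectors: Hole 2→Hole 3 = (252, -567, 691.4), Hole 2→Hole 4 = (-295, -498, 835.4).
Normal n = (Hole 2→Hole 3) × (Hole 2→Hole 4) = (-129354.6, -414483.8, -292761).
So ∂z/∂x = −n_x/n_z = −0.44184 and ∂z/∂y = −n_y/n_z = −1.41578.
Gradient magnitude |∇z| = √(a² + b²) = √(0.19523 + 2.00442) = 1.48312.
True dip = arctan(1.48312) = 56.0°, dipping toward NNE (azimuth ≈ 017°).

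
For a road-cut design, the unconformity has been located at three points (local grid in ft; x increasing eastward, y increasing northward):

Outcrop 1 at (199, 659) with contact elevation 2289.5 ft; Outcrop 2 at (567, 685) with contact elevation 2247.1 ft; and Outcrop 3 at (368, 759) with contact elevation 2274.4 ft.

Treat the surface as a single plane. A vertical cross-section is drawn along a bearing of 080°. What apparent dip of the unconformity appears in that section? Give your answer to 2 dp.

Two edge vectors: Outcrop 1→Outcrop 2 = (368, 26, -42.4), Outcrop 1→Outcrop 3 = (169, 100, -15.1).
Normal n = (Outcrop 1→Outcrop 2) × (Outcrop 1→Outcrop 3) = (3847.4, -1608.8, 32406).
So ∂z/∂x = −n_x/n_z = −0.11872 and ∂z/∂y = −n_y/n_z = 0.04965.
Unit vector along 080° is (sin 80°, cos 80°) = (0.9848, 0.1736).
Slope in that direction = a·(0.9848) + b·(0.1736) = −0.10830.
Apparent dip = arctan|0.10830| = 6.18° (true dip is 7.3°, so apparent ≤ true as expected).

6.18°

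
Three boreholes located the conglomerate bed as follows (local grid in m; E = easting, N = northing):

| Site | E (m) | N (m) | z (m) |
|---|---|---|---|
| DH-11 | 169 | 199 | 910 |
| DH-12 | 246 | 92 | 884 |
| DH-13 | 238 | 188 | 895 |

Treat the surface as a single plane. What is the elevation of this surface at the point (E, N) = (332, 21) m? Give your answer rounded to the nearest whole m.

Let the plane be z = a·E + b·N + c.
DH-12−DH-11: 77a − 107b = −26;  DH-13−DH-11: 69a − 11b = −15.
Solving gives a = −0.20181, b = 0.09777.
Then c = 910 − a·169 − b·199 = 924.65.
At (332, 21): z = −67.0 + 2.1 + 924.65 = 859.7 m.

860 m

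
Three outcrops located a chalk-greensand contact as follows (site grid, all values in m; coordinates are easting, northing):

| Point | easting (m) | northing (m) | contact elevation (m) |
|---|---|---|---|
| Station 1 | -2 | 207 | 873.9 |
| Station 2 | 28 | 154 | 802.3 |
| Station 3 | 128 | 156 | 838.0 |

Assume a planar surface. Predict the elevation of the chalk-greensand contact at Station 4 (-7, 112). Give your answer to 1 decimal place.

726.4 m

Two edge vectors: Station 1→Station 2 = (30, -53, -71.6), Station 1→Station 3 = (130, -51, -35.9).
Normal n = (Station 1→Station 2) × (Station 1→Station 3) = (-1748.9, -8231, 5360).
So ∂z/∂easting = −n_x/n_z = 0.32629 and ∂z/∂northing = −n_y/n_z = 1.53563.
Intercept c from Station 1: 873.9 + 0.65 − 317.88 = 556.68.
At (-7, 112): z = −2.3 + 172.0 + 556.68 = 726.4 m.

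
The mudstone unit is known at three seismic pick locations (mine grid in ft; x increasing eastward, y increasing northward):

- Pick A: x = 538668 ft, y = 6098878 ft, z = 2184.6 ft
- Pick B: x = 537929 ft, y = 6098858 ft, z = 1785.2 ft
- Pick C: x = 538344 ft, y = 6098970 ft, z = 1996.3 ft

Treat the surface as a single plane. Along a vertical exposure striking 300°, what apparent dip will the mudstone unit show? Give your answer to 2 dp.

28.22°

Let the plane be z = a·x + b·y + c.
Pick B−Pick A: −739a − 20b = −399.4;  Pick C−Pick A: −324a + 92b = −188.3.
Solving gives a = 0.54400, b = −0.13090.
Unit vector along 300° is (sin 300°, cos 300°) = (-0.8660, 0.5000).
Slope in that direction = a·(-0.8660) + b·(0.5000) = −0.53657.
Apparent dip = arctan|0.53657| = 28.22° (true dip is 29.2°, so apparent ≤ true as expected).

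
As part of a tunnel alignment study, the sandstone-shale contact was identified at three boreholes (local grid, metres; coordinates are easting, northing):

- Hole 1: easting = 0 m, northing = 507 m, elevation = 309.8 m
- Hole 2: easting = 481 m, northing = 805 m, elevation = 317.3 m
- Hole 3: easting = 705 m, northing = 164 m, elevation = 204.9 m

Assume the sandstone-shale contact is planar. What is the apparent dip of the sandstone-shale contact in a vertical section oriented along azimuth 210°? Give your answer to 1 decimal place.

5.2°

Let the plane be z = a·easting + b·northing + c.
Hole 2−Hole 1: 481a + 298b = 7.5;  Hole 3−Hole 1: 705a − 343b = −104.9.
Solving gives a = −0.07649, b = 0.14862.
Unit vector along 210° is (sin 210°, cos 210°) = (-0.5000, -0.8660).
Slope in that direction = a·(-0.5000) + b·(-0.8660) = −0.09047.
Apparent dip = arctan|0.09047| = 5.2° (true dip is 9.5°, so apparent ≤ true as expected).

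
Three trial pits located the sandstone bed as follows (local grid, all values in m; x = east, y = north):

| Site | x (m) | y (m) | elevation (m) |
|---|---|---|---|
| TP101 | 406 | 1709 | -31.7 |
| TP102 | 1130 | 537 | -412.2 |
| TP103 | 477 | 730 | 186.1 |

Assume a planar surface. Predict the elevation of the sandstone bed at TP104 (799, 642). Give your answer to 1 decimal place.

-111.0 m

Two edge vectors: TP101→TP102 = (724, -1172, -380.5), TP101→TP103 = (71, -979, 217.8).
Normal n = (TP101→TP102) × (TP101→TP103) = (-627771.1, -184702.7, -625584).
So ∂z/∂x = −n_x/n_z = −1.003496 and ∂z/∂y = −n_y/n_z = −0.295248.
Intercept c from TP101: -31.7 + 407.42 + 504.58 = 880.30.
At (799, 642): z = −801.8 − 189.5 + 880.30 = -111.0 m.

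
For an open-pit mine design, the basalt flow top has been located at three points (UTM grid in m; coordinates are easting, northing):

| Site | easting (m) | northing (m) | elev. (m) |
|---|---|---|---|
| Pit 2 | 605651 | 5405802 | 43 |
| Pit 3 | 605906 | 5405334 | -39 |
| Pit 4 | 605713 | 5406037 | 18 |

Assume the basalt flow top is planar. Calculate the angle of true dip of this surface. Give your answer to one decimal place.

Two edge vectors: Pit 2→Pit 3 = (255, -468, -82), Pit 2→Pit 4 = (62, 235, -25).
Normal n = (Pit 2→Pit 3) × (Pit 2→Pit 4) = (30970, 1291, 88941).
So ∂z/∂easting = −n_x/n_z = −0.34821 and ∂z/∂northing = −n_y/n_z = −0.01452.
Gradient magnitude |∇z| = √(a² + b²) = √(0.12125 + 0.00021) = 0.34851.
True dip = arctan(0.34851) = 19.2°, dipping toward E (azimuth ≈ 088°).

19.2°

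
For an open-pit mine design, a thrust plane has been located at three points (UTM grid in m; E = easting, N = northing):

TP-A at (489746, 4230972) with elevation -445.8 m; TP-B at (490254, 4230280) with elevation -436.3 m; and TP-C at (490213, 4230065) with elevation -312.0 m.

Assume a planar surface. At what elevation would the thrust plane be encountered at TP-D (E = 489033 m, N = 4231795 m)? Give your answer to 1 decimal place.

Two edge vectors: TP-A→TP-B = (508, -692, 9.5), TP-A→TP-C = (467, -907, 133.8).
Normal n = (TP-A→TP-B) × (TP-A→TP-C) = (-83973.1, -63533.9, -137592).
So ∂z/∂E = −n_x/n_z = −0.610305105 and ∂z/∂N = −n_y/n_z = −0.461755771.
Intercept c from TP-A: -445.8 + 298894.48 + 1953675.74 = 2252124.42.
At (489033, 4231795): z = −298459.3 − 1954055.8 + 2252124.42 = -390.7 m.

-390.7 m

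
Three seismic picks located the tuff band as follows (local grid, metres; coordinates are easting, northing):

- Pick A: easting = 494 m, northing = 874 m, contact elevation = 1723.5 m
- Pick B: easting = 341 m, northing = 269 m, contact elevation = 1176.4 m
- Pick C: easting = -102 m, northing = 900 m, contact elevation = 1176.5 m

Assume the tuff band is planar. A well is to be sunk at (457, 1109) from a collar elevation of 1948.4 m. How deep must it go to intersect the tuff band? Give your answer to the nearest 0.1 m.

Two edge vectors: Pick A→Pick B = (-153, -605, -547.1), Pick A→Pick C = (-596, 26, -547).
Normal n = (Pick A→Pick B) × (Pick A→Pick C) = (345159.6, 242380.6, -364558).
So ∂z/∂easting = −n_x/n_z = 0.946789 and ∂z/∂northing = −n_y/n_z = 0.664862.
Intercept c from Pick A: 1723.5 − 467.71 − 581.09 = 674.70.
At (457, 1109): z_contact = 432.68 + 737.33 + 674.70 = 1844.71 m.
Depth below ground = 1948.4 − 1844.71 = 103.7 m.

103.7 m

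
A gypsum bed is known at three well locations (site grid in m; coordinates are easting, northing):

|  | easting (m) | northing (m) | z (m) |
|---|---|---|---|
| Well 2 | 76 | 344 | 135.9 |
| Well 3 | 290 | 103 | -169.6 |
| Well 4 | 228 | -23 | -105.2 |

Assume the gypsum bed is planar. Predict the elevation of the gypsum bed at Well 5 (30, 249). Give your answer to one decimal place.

183.5 m

Let the plane be z = a·easting + b·northing + c.
Well 3−Well 2: 214a − 241b = −305.5;  Well 4−Well 2: 152a − 367b = −241.1.
Solving gives a = −1.28892, b = 0.12312.
Then c = 135.9 − a·76 − b·344 = 191.51.
At (30, 249): z = −38.7 + 30.7 + 191.51 = 183.5 m.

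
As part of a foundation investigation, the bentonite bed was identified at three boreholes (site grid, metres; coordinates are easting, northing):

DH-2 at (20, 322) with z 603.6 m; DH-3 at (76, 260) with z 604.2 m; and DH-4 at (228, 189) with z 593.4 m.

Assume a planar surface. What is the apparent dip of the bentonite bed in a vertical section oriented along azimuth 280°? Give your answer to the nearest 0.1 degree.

Let the plane be z = a·easting + b·northing + c.
DH-3−DH-2: 56a − 62b = 0.6;  DH-4−DH-2: 208a − 133b = −10.2.
Solving gives a = −0.13073, b = −0.12775.
Unit vector along 280° is (sin 280°, cos 280°) = (-0.9848, 0.1736).
Slope in that direction = a·(-0.9848) + b·(0.1736) = 0.10656.
Apparent dip = arctan|0.10656| = 6.1° (true dip is 10.4°, so apparent ≤ true as expected).

6.1°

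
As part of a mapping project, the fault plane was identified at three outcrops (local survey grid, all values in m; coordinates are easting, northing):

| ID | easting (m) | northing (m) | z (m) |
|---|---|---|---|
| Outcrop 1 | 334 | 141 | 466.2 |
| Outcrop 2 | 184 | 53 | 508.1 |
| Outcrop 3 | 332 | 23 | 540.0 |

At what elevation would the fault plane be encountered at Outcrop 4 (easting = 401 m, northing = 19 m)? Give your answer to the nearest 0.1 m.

548.6 m

Let the plane be z = a·easting + b·northing + c.
Outcrop 2−Outcrop 1: −150a − 88b = 41.9;  Outcrop 3−Outcrop 1: −2a − 118b = 73.8.
Solving gives a = 0.08846, b = −0.62692.
Then c = 466.2 − a·334 − b·141 = 525.05.
At (401, 19): z = 35.5 − 11.9 + 525.05 = 548.6 m.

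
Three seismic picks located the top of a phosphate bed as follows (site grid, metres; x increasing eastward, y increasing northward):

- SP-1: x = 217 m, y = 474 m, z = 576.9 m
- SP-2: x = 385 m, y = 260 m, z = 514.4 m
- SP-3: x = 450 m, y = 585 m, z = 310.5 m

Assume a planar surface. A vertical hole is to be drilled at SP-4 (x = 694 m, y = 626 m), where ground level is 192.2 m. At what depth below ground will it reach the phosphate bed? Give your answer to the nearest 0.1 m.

127.5 m

Two edge vectors: SP-1→SP-2 = (168, -214, -62.5), SP-1→SP-3 = (233, 111, -266.4).
Normal n = (SP-1→SP-2) × (SP-1→SP-3) = (63947.1, 30192.7, 68510).
So ∂z/∂x = −n_x/n_z = −0.93340 and ∂z/∂y = −n_y/n_z = −0.44071.
Intercept c from SP-1: 576.9 + 202.55 + 208.89 = 988.34.
At (694, 626): z_contact = −647.78 − 275.88 + 988.34 = 64.68 m.
Depth below ground = 192.2 − 64.68 = 127.5 m.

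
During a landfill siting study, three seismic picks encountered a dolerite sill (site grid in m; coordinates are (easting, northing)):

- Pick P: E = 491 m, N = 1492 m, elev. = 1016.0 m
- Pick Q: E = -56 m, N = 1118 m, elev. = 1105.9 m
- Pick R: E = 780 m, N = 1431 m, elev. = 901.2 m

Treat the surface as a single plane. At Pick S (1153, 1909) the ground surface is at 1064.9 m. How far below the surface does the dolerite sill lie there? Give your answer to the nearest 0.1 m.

167.0 m

Let the plane be z = a·E + b·N + c.
Pick Q−Pick P: −547a − 374b = 89.9;  Pick R−Pick P: 289a − 61b = −114.8.
Solving gives a = −0.342298, b = 0.260260.
Then c = 1016 − a·491 − b·1492 = 795.76.
At (1153, 1909): z_contact = −394.67 + 496.84 + 795.76 = 897.93 m.
Depth below ground = 1064.9 − 897.93 = 167.0 m.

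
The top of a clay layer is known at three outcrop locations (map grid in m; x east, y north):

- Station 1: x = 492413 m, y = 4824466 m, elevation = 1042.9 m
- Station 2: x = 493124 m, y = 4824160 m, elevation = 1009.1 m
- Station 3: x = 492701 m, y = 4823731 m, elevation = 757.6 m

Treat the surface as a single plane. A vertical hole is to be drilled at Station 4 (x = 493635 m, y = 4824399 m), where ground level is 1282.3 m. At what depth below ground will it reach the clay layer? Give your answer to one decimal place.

93.5 m

Two edge vectors: Station 1→Station 2 = (711, -306, -33.8), Station 1→Station 3 = (288, -735, -285.3).
Normal n = (Station 1→Station 2) × (Station 1→Station 3) = (62458.8, 193113.9, -434457).
So ∂z/∂x = −n_x/n_z = 0.143762904 and ∂z/∂y = −n_y/n_z = 0.444494852.
Intercept c from Station 1: 1042.9 − 70790.72 − 2144450.30 = −2214198.12.
At (493635, 4824399): z_contact = 70966.40 + 2144420.52 − 2214198.12 = 1188.80 m.
Depth below ground = 1282.3 − 1188.80 = 93.5 m.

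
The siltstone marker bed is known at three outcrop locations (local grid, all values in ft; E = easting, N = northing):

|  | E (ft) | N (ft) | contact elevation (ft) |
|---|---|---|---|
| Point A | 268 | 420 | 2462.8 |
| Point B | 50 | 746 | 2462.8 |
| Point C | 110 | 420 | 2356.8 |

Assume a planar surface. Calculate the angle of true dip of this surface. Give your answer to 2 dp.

Let the plane be z = a·E + b·N + c.
Point B−Point A: −218a + 326b = 0;  Point C−Point A: −158a + 0b = −106.
Solving gives a = 0.67089, b = 0.44863.
Gradient magnitude |∇z| = √(a² + b²) = √(0.45009 + 0.20127) = 0.80707.
True dip = arctan(0.80707) = 38.91°, dipping toward SW (azimuth ≈ 236°).

38.91°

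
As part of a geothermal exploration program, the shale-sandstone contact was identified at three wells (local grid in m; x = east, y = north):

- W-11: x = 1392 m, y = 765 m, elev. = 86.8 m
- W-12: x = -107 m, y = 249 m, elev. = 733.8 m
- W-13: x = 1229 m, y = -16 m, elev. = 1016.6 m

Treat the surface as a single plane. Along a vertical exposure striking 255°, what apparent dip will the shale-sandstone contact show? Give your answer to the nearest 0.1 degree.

18.2°

Two edge vectors: W-11→W-12 = (-1499, -516, 647), W-11→W-13 = (-163, -781, 929.8).
Normal n = (W-11→W-12) × (W-11→W-13) = (25530.2, 1288309.2, 1086611).
So ∂z/∂x = −n_x/n_z = −0.02350 and ∂z/∂y = −n_y/n_z = −1.18562.
Unit vector along 255° is (sin 255°, cos 255°) = (-0.9659, -0.2588).
Slope in that direction = a·(-0.9659) + b·(-0.2588) = 0.32956.
Apparent dip = arctan|0.32956| = 18.2° (true dip is 49.9°, so apparent ≤ true as expected).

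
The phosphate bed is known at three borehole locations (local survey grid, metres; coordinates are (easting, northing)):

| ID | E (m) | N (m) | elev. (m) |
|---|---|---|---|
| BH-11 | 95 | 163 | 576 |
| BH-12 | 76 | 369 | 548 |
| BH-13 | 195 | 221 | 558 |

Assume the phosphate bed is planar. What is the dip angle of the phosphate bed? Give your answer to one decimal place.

Let the plane be z = a·E + b·N + c.
BH-12−BH-11: −19a + 206b = −28;  BH-13−BH-11: 100a + 58b = −18.
Solving gives a = −0.09603, b = −0.14478.
Gradient magnitude |∇z| = √(a² + b²) = √(0.00922 + 0.02096) = 0.17373.
True dip = arctan(0.17373) = 9.9°, dipping toward NNE (azimuth ≈ 034°).

9.9°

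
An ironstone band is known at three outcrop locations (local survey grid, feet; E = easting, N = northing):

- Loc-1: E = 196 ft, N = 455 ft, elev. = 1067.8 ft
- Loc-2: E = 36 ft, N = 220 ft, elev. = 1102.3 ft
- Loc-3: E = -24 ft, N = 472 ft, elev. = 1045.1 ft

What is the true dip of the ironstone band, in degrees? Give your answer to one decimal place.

Two edge vectors: Loc-1→Loc-2 = (-160, -235, 34.5), Loc-1→Loc-3 = (-220, 17, -22.7).
Normal n = (Loc-1→Loc-2) × (Loc-1→Loc-3) = (4748, -11222, -54420).
So ∂z/∂E = −n_x/n_z = 0.08725 and ∂z/∂N = −n_y/n_z = −0.20621.
Gradient magnitude |∇z| = √(a² + b²) = √(0.00761 + 0.04252) = 0.22391.
True dip = arctan(0.22391) = 12.6°, dipping toward NNW (azimuth ≈ 337°).

12.6°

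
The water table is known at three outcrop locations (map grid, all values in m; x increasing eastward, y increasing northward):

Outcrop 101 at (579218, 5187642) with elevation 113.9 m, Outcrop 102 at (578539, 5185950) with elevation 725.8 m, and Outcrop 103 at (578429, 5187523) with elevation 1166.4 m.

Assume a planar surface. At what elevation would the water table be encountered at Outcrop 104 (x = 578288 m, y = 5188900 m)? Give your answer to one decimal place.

1613.0 m

Two edge vectors: Outcrop 101→Outcrop 102 = (-679, -1692, 611.9), Outcrop 101→Outcrop 103 = (-789, -119, 1052.5).
Normal n = (Outcrop 101→Outcrop 102) × (Outcrop 101→Outcrop 103) = (-1708013.9, 231858.4, -1254187).
So ∂z/∂x = −n_x/n_z = −1.361849469 and ∂z/∂y = −n_y/n_z = 0.184867488.
Intercept c from Outcrop 101: 113.9 + 788807.73 − 959026.34 = −170104.72.
At (578288, 5188900): z = −787541.2 + 959258.9 − 170104.72 = 1613.0 m.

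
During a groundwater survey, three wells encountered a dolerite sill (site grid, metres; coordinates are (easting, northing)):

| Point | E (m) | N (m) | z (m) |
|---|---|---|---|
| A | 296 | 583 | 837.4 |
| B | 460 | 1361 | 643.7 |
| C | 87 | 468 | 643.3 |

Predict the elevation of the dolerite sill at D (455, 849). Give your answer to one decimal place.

895.3 m

Let the plane be z = a·E + b·N + c.
B−A: 164a + 778b = −193.7;  C−A: −209a − 115b = −194.1.
Solving gives a = 1.205530, b = −0.503094.
Then c = 837.4 − a·296 − b·583 = 773.87.
At (455, 849): z = 548.5 − 427.1 + 773.87 = 895.3 m.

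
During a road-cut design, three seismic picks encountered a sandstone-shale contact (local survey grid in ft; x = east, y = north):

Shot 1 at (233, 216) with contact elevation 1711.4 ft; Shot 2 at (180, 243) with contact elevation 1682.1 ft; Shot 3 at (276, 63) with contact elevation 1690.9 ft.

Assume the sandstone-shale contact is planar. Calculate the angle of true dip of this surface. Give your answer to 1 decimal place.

Two edge vectors: Shot 1→Shot 2 = (-53, 27, -29.3), Shot 1→Shot 3 = (43, -153, -20.5).
Normal n = (Shot 1→Shot 2) × (Shot 1→Shot 3) = (-5036.4, -2346.4, 6948).
So ∂z/∂x = −n_x/n_z = 0.72487 and ∂z/∂y = −n_y/n_z = 0.33771.
Gradient magnitude |∇z| = √(a² + b²) = √(0.52544 + 0.11405) = 0.79968.
True dip = arctan(0.79968) = 38.6°, dipping toward WSW (azimuth ≈ 245°).

38.6°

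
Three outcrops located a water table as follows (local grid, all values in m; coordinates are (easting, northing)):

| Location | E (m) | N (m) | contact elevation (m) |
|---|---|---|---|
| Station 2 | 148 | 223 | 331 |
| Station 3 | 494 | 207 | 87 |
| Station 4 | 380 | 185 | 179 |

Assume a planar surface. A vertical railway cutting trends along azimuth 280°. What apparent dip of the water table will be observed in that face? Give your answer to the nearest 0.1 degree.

32.6°

Two edge vectors: Station 2→Station 3 = (346, -16, -244), Station 2→Station 4 = (232, -38, -152).
Normal n = (Station 2→Station 3) × (Station 2→Station 4) = (-6840, -4016, -9436).
So ∂z/∂E = −n_x/n_z = −0.72488 and ∂z/∂N = −n_y/n_z = −0.42560.
Unit vector along 280° is (sin 280°, cos 280°) = (-0.9848, 0.1736).
Slope in that direction = a·(-0.9848) + b·(0.1736) = 0.63997.
Apparent dip = arctan|0.63997| = 32.6° (true dip is 40.1°, so apparent ≤ true as expected).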